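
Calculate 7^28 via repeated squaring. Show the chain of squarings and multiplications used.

Computing 7^28 by squaring (build up from 7^1; each line after the first costs one multiplication):

7^1 = 7
7^2 = (7^1)^2 = 7^2 = 49
7^3 = 7 * 7^2 = 7 * 49 = 343
7^6 = (7^3)^2 = 343^2 = 117649
7^7 = 7 * 7^6 = 7 * 117649 = 823543
7^14 = (7^7)^2 = 823543^2 = 678223072849
7^28 = (7^14)^2 = 678223072849^2 = 459986536544739960976801

Result: 459986536544739960976801
Multiplications needed: 6 (6 lines after 7^1)

7^28 = 459986536544739960976801. Using exponentiation by squaring, this requires 6 multiplications. The key idea: if the exponent is even, square the half-power; if odd, multiply by the base once.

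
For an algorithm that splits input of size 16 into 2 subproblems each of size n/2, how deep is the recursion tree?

For divide and conquer with division factor 2:

Problem sizes at each level:
Level 0: 16
Level 1: 8
Level 2: 4
Level 3: 2
Level 4: 1

The root is level 0 and the size-1 base case is level 4 (the tree spans levels 0 through 4, i.e. 5 levels counting the root), so the depth is the number of divisions: log_2(16) = 4

The recursion tree depth is log_2(16) = 4. At each level, the problem size is divided by 2, so it takes 4 divisions to reduce to a base case of size 1. The algorithm makes 2 recursive calls at each level.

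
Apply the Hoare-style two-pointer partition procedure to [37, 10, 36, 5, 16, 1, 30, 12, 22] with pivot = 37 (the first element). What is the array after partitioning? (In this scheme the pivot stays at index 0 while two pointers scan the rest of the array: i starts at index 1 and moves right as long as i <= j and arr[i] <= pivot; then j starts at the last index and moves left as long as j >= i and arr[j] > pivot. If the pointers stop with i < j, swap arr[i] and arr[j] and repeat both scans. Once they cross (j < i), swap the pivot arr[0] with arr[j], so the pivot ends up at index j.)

Hoare-style two-pointer partition with pivot = 37:

Initial array: [37, 10, 36, 5, 16, 1, 30, 12, 22]

Pointers start at i = 1, j = 8.
i ends at 9, j ends at 8: the pointers have crossed (j < i), so scanning stops.

Swap pivot arr[0] with arr[8] to place pivot at position 8: [22, 10, 36, 5, 16, 1, 30, 12, 37]
Pivot position: 8

After partitioning with pivot 37, the array becomes [22, 10, 36, 5, 16, 1, 30, 12, 37]. The pivot is placed at index 8. All elements to the left of the pivot are <= 37, and all elements to the right are > 37.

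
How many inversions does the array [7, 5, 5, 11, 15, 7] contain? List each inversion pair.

Finding inversions in [7, 5, 5, 11, 15, 7]:

(0, 1): arr[0]=7 > arr[1]=5
(0, 2): arr[0]=7 > arr[2]=5
(3, 5): arr[3]=11 > arr[5]=7
(4, 5): arr[4]=15 > arr[5]=7

Total inversions: 4

The array has 4 inversion(s): (0,1), (0,2), (3,5), (4,5). Each pair (i,j) satisfies i < j and arr[i] > arr[j].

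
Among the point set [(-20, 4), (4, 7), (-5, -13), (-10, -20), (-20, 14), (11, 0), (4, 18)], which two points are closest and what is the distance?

Computing all pairwise distances among 7 points:

d((-20, 4), (4, 7)) = 24.1868
d((-20, 4), (-5, -13)) = 22.6716
d((-20, 4), (-10, -20)) = 26.0
d((-20, 4), (-20, 14)) = 10.0
d((-20, 4), (11, 0)) = 31.257
d((-20, 4), (4, 18)) = 27.7849
d((4, 7), (-5, -13)) = 21.9317
d((4, 7), (-10, -20)) = 30.4138
d((4, 7), (-20, 14)) = 25.0
d((4, 7), (11, 0)) = 9.8995
d((4, 7), (4, 18)) = 11.0
d((-5, -13), (-10, -20)) = 8.6023 <-- minimum
d((-5, -13), (-20, 14)) = 30.8869
d((-5, -13), (11, 0)) = 20.6155
d((-5, -13), (4, 18)) = 32.28
d((-10, -20), (-20, 14)) = 35.4401
d((-10, -20), (11, 0)) = 29.0
d((-10, -20), (4, 18)) = 40.4969
d((-20, 14), (11, 0)) = 34.0147
d((-20, 14), (4, 18)) = 24.3311
d((11, 0), (4, 18)) = 19.3132

Closest pair: (-5, -13) and (-10, -20) with distance 8.6023

The closest pair is (-5, -13) and (-10, -20) with Euclidean distance 8.6023. For 7 points, brute-force pairwise comparison is shown above. For large n, the divide-and-conquer algorithm (sort by x, recurse on halves, check the dividing strip) achieves O(n log n).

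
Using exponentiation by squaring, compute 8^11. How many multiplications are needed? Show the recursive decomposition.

Computing 8^11 by squaring (build up from 8^1; each line after the first costs one multiplication):

8^1 = 8
8^2 = (8^1)^2 = 8^2 = 64
8^4 = (8^2)^2 = 64^2 = 4096
8^5 = 8 * 8^4 = 8 * 4096 = 32768
8^10 = (8^5)^2 = 32768^2 = 1073741824
8^11 = 8 * 8^10 = 8 * 1073741824 = 8589934592

Result: 8589934592
Multiplications needed: 5 (5 lines after 8^1)

8^11 = 8589934592. Using exponentiation by squaring, this requires 5 multiplications. The key idea: if the exponent is even, square the half-power; if odd, multiply by the base once.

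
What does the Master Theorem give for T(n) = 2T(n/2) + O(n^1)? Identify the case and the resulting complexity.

Master Theorem for T(n) = 2T(n/2) + O(n^1):

a = 2, b = 2, c = 1
log_b(a) = log_2(2) = 1.0000

Case 2: c = 1 = log_2(2) = 1.0000
T(n) = O(n^1 log n) = O(n log n)

For T(n) = 2T(n/2) + O(n^1): log_2(2) = 1.0000. This is Case 2 of the Master Theorem (c = log_b(a), equal work at all levels), giving O(n log n).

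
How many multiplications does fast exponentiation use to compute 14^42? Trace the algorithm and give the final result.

Computing 14^42 by squaring (build up from 14^1; each line after the first costs one multiplication):

14^1 = 14
14^2 = (14^1)^2 = 14^2 = 196
14^4 = (14^2)^2 = 196^2 = 38416
14^5 = 14 * 14^4 = 14 * 38416 = 537824
14^10 = (14^5)^2 = 537824^2 = 289254654976
14^20 = (14^10)^2 = 289254654976^2 = 83668255425284801560576
14^21 = 14 * 14^20 = 14 * 83668255425284801560576 = 1171355575953987221848064
14^42 = (14^21)^2 = 1171355575953987221848064^2 = 1372073885318497127491074758162987278899500548096

Result: 1372073885318497127491074758162987278899500548096
Multiplications needed: 7 (7 lines after 14^1)

14^42 = 1372073885318497127491074758162987278899500548096. Using exponentiation by squaring, this requires 7 multiplications. The key idea: if the exponent is even, square the half-power; if odd, multiply by the base once.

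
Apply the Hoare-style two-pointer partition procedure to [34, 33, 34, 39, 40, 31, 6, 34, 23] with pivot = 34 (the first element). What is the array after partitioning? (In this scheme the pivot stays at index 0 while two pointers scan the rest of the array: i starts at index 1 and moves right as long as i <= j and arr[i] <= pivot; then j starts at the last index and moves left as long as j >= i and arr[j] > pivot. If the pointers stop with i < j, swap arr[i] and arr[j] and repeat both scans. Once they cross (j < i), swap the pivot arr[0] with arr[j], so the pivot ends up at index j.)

Hoare-style two-pointer partition with pivot = 34:

Initial array: [34, 33, 34, 39, 40, 31, 6, 34, 23]

Pointers start at i = 1, j = 8.
i stops at index 3 (arr[3]=39 > 34), j stops at index 8 (arr[8]=23 <= 34): swap arr[3] and arr[8], array becomes [34, 33, 34, 23, 40, 31, 6, 34, 39]
i stops at index 4 (arr[4]=40 > 34), j stops at index 7 (arr[7]=34 <= 34): swap arr[4] and arr[7], array becomes [34, 33, 34, 23, 34, 31, 6, 40, 39]
i ends at 7, j ends at 6: the pointers have crossed (j < i), so scanning stops.

Swap pivot arr[0] with arr[6] to place pivot at position 6: [6, 33, 34, 23, 34, 31, 34, 40, 39]
Pivot position: 6

After partitioning with pivot 34, the array becomes [6, 33, 34, 23, 34, 31, 34, 40, 39]. The pivot is placed at index 6. All elements to the left of the pivot are <= 34, and all elements to the right are > 34.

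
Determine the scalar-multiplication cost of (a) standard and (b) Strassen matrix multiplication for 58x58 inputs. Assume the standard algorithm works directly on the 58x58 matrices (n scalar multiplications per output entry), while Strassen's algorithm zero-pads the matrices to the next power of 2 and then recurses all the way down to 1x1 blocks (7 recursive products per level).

Matrix multiplication for 58x58 matrices:

Strassen's algorithm requires power-of-2 dimensions. Pad 58x58 to 64x64 (next power of 2).

Standard algorithm: 58^3 = 195112 multiplications
Strassen's algorithm: 7^(log2(64)) = 7^6 = 117649 multiplications
Savings: 195112 - 117649 = 77463 multiplications

Standard: 195112 multiplications (58^3). Strassen: 117649 multiplications (7^6, after padding to 64x64). Strassen reduces 8 recursive multiplications to 7 at each level.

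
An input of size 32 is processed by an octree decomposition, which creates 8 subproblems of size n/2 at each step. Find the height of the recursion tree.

For divide and conquer with division factor 2:

Problem sizes at each level:
Level 0: 32
Level 1: 16
Level 2: 8
Level 3: 4
Level 4: 2
Level 5: 1

The root is level 0 and the size-1 base case is level 5 (the tree spans levels 0 through 5, i.e. 6 levels counting the root), so the depth is the number of divisions: log_2(32) = 5

The recursion tree depth is log_2(32) = 5. At each level, the problem size is divided by 2, so it takes 5 divisions to reduce to a base case of size 1. The algorithm makes 8 recursive calls at each level.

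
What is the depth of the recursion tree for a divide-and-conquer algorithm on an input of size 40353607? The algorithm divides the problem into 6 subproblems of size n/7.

For divide and conquer with division factor 7:

Problem sizes at each level:
Level 0: 40353607
Level 1: 5764801
Level 2: 823543
Level 3: 117649
Level 4: 16807
Level 5: 2401
Level 6: 343
Level 7: 49
Level 8: 7
Level 9: 1

The root is level 0 and the size-1 base case is level 9 (the tree spans levels 0 through 9, i.e. 10 levels counting the root), so the depth is the number of divisions: log_7(40353607) = 9

The recursion tree depth is log_7(40353607) = 9. At each level, the problem size is divided by 7, so it takes 9 divisions to reduce to a base case of size 1. The algorithm makes 6 recursive calls at each level.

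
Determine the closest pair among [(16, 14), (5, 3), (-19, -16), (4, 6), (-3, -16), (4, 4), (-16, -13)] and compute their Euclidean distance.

Computing all pairwise distances among 7 points:

d((16, 14), (5, 3)) = 15.5563
d((16, 14), (-19, -16)) = 46.0977
d((16, 14), (4, 6)) = 14.4222
d((16, 14), (-3, -16)) = 35.5106
d((16, 14), (4, 4)) = 15.6205
d((16, 14), (-16, -13)) = 41.8688
d((5, 3), (-19, -16)) = 30.6105
d((5, 3), (4, 6)) = 3.1623
d((5, 3), (-3, -16)) = 20.6155
d((5, 3), (4, 4)) = 1.4142 <-- minimum
d((5, 3), (-16, -13)) = 26.4008
d((-19, -16), (4, 6)) = 31.8277
d((-19, -16), (-3, -16)) = 16.0
d((-19, -16), (4, 4)) = 30.4795
d((-19, -16), (-16, -13)) = 4.2426
d((4, 6), (-3, -16)) = 23.0868
d((4, 6), (4, 4)) = 2.0
d((4, 6), (-16, -13)) = 27.5862
d((-3, -16), (4, 4)) = 21.1896
d((-3, -16), (-16, -13)) = 13.3417
d((4, 4), (-16, -13)) = 26.2488

Closest pair: (5, 3) and (4, 4) with distance 1.4142

The closest pair is (5, 3) and (4, 4) with Euclidean distance 1.4142. For 7 points, brute-force pairwise comparison is shown above. For large n, the divide-and-conquer algorithm (sort by x, recurse on halves, check the dividing strip) achieves O(n log n).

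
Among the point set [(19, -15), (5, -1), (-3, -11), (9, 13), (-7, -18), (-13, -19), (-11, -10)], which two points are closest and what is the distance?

Computing all pairwise distances among 7 points:

d((19, -15), (5, -1)) = 19.799
d((19, -15), (-3, -11)) = 22.3607
d((19, -15), (9, 13)) = 29.7321
d((19, -15), (-7, -18)) = 26.1725
d((19, -15), (-13, -19)) = 32.249
d((19, -15), (-11, -10)) = 30.4138
d((5, -1), (-3, -11)) = 12.8062
d((5, -1), (9, 13)) = 14.5602
d((5, -1), (-7, -18)) = 20.8087
d((5, -1), (-13, -19)) = 25.4558
d((5, -1), (-11, -10)) = 18.3576
d((-3, -11), (9, 13)) = 26.8328
d((-3, -11), (-7, -18)) = 8.0623
d((-3, -11), (-13, -19)) = 12.8062
d((-3, -11), (-11, -10)) = 8.0623
d((9, 13), (-7, -18)) = 34.8855
d((9, 13), (-13, -19)) = 38.833
d((9, 13), (-11, -10)) = 30.4795
d((-7, -18), (-13, -19)) = 6.0828 <-- minimum
d((-7, -18), (-11, -10)) = 8.9443
d((-13, -19), (-11, -10)) = 9.2195

Closest pair: (-7, -18) and (-13, -19) with distance 6.0828

The closest pair is (-7, -18) and (-13, -19) with Euclidean distance 6.0828. For 7 points, brute-force pairwise comparison is shown above. For large n, the divide-and-conquer algorithm (sort by x, recurse on halves, check the dividing strip) achieves O(n log n).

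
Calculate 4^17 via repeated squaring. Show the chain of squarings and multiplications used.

Computing 4^17 by squaring (build up from 4^1; each line after the first costs one multiplication):

4^1 = 4
4^2 = (4^1)^2 = 4^2 = 16
4^4 = (4^2)^2 = 16^2 = 256
4^8 = (4^4)^2 = 256^2 = 65536
4^16 = (4^8)^2 = 65536^2 = 4294967296
4^17 = 4 * 4^16 = 4 * 4294967296 = 17179869184

Result: 17179869184
Multiplications needed: 5 (5 lines after 4^1)

4^17 = 17179869184. Using exponentiation by squaring, this requires 5 multiplications. The key idea: if the exponent is even, square the half-power; if odd, multiply by the base once.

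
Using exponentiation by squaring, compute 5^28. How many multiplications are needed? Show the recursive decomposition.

Computing 5^28 by squaring (build up from 5^1; each line after the first costs one multiplication):

5^1 = 5
5^2 = (5^1)^2 = 5^2 = 25
5^3 = 5 * 5^2 = 5 * 25 = 125
5^6 = (5^3)^2 = 125^2 = 15625
5^7 = 5 * 5^6 = 5 * 15625 = 78125
5^14 = (5^7)^2 = 78125^2 = 6103515625
5^28 = (5^14)^2 = 6103515625^2 = 37252902984619140625

Result: 37252902984619140625
Multiplications needed: 6 (6 lines after 5^1)

5^28 = 37252902984619140625. Using exponentiation by squaring, this requires 6 multiplications. The key idea: if the exponent is even, square the half-power; if odd, multiply by the base once.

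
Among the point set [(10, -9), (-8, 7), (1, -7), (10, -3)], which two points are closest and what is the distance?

Computing all pairwise distances among 4 points:

d((10, -9), (-8, 7)) = 24.0832
d((10, -9), (1, -7)) = 9.2195
d((10, -9), (10, -3)) = 6.0 <-- minimum
d((-8, 7), (1, -7)) = 16.6433
d((-8, 7), (10, -3)) = 20.5913
d((1, -7), (10, -3)) = 9.8489

Closest pair: (10, -9) and (10, -3) with distance 6.0

The closest pair is (10, -9) and (10, -3) with Euclidean distance 6.0. For 4 points, brute-force pairwise comparison is shown above. For large n, the divide-and-conquer algorithm (sort by x, recurse on halves, check the dividing strip) achieves O(n log n).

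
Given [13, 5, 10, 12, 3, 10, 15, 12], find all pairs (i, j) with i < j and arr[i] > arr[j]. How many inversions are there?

Finding inversions in [13, 5, 10, 12, 3, 10, 15, 12]:

(0, 1): arr[0]=13 > arr[1]=5
(0, 2): arr[0]=13 > arr[2]=10
(0, 3): arr[0]=13 > arr[3]=12
(0, 4): arr[0]=13 > arr[4]=3
(0, 5): arr[0]=13 > arr[5]=10
(0, 7): arr[0]=13 > arr[7]=12
(1, 4): arr[1]=5 > arr[4]=3
(2, 4): arr[2]=10 > arr[4]=3
(3, 4): arr[3]=12 > arr[4]=3
(3, 5): arr[3]=12 > arr[5]=10
(6, 7): arr[6]=15 > arr[7]=12

Total inversions: 11

The array has 11 inversion(s): (0,1), (0,2), (0,3), (0,4), (0,5), (0,7), (1,4), (2,4), (3,4), (3,5), (6,7). Each pair (i,j) satisfies i < j and arr[i] > arr[j].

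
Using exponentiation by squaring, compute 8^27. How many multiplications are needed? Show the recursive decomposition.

Computing 8^27 by squaring (build up from 8^1; each line after the first costs one multiplication):

8^1 = 8
8^2 = (8^1)^2 = 8^2 = 64
8^3 = 8 * 8^2 = 8 * 64 = 512
8^6 = (8^3)^2 = 512^2 = 262144
8^12 = (8^6)^2 = 262144^2 = 68719476736
8^13 = 8 * 8^12 = 8 * 68719476736 = 549755813888
8^26 = (8^13)^2 = 549755813888^2 = 302231454903657293676544
8^27 = 8 * 8^26 = 8 * 302231454903657293676544 = 2417851639229258349412352

Result: 2417851639229258349412352
Multiplications needed: 7 (7 lines after 8^1)

8^27 = 2417851639229258349412352. Using exponentiation by squaring, this requires 7 multiplications. The key idea: if the exponent is even, square the half-power; if odd, multiply by the base once.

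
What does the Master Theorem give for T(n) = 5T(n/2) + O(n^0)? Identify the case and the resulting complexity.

Master Theorem for T(n) = 5T(n/2) + O(n^0):

a = 5, b = 2, c = 0
log_b(a) = log_2(5) = 2.3219

Case 1: c = 0 < log_2(5) = 2.3219
T(n) = O(n^(log_2 5))

For T(n) = 5T(n/2) + O(n^0): log_2(5) = 2.3219. This is Case 1 of the Master Theorem (c < log_b(a), work dominated by leaves), giving O(n^(log_2 5)).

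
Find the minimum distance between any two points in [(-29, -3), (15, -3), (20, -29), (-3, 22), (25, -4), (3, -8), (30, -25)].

Computing all pairwise distances among 7 points:

d((-29, -3), (15, -3)) = 44.0
d((-29, -3), (20, -29)) = 55.4707
d((-29, -3), (-3, 22)) = 36.0694
d((-29, -3), (25, -4)) = 54.0093
d((-29, -3), (3, -8)) = 32.3883
d((-29, -3), (30, -25)) = 62.9682
d((15, -3), (20, -29)) = 26.4764
d((15, -3), (-3, 22)) = 30.8058
d((15, -3), (25, -4)) = 10.0499 <-- minimum
d((15, -3), (3, -8)) = 13.0
d((15, -3), (30, -25)) = 26.6271
d((20, -29), (-3, 22)) = 55.9464
d((20, -29), (25, -4)) = 25.4951
d((20, -29), (3, -8)) = 27.0185
d((20, -29), (30, -25)) = 10.7703
d((-3, 22), (25, -4)) = 38.2099
d((-3, 22), (3, -8)) = 30.5941
d((-3, 22), (30, -25)) = 57.4282
d((25, -4), (3, -8)) = 22.3607
d((25, -4), (30, -25)) = 21.587
d((3, -8), (30, -25)) = 31.9061

Closest pair: (15, -3) and (25, -4) with distance 10.0499

The closest pair is (15, -3) and (25, -4) with Euclidean distance 10.0499. For 7 points, brute-force pairwise comparison is shown above. For large n, the divide-and-conquer algorithm (sort by x, recurse on halves, check the dividing strip) achieves O(n log n).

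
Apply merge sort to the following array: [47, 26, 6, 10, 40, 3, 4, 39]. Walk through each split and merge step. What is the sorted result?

Merge sort trace:

Split: [47, 26, 6, 10, 40, 3, 4, 39] -> [47, 26, 6, 10] and [40, 3, 4, 39]
  Split: [47, 26, 6, 10] -> [47, 26] and [6, 10]
    Split: [47, 26] -> [47] and [26]
    Merge: [47] + [26] -> [26, 47]
    Split: [6, 10] -> [6] and [10]
    Merge: [6] + [10] -> [6, 10]
  Merge: [26, 47] + [6, 10] -> [6, 10, 26, 47]
  Split: [40, 3, 4, 39] -> [40, 3] and [4, 39]
    Split: [40, 3] -> [40] and [3]
    Merge: [40] + [3] -> [3, 40]
    Split: [4, 39] -> [4] and [39]
    Merge: [4] + [39] -> [4, 39]
  Merge: [3, 40] + [4, 39] -> [3, 4, 39, 40]
Merge: [6, 10, 26, 47] + [3, 4, 39, 40] -> [3, 4, 6, 10, 26, 39, 40, 47]

Final sorted array: [3, 4, 6, 10, 26, 39, 40, 47]

The merge sort proceeds by recursively splitting the array and merging sorted halves.
After all merges, the sorted array is [3, 4, 6, 10, 26, 39, 40, 47].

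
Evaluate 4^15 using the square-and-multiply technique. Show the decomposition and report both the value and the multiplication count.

Computing 4^15 by squaring (build up from 4^1; each line after the first costs one multiplication):

4^1 = 4
4^2 = (4^1)^2 = 4^2 = 16
4^3 = 4 * 4^2 = 4 * 16 = 64
4^6 = (4^3)^2 = 64^2 = 4096
4^7 = 4 * 4^6 = 4 * 4096 = 16384
4^14 = (4^7)^2 = 16384^2 = 268435456
4^15 = 4 * 4^14 = 4 * 268435456 = 1073741824

Result: 1073741824
Multiplications needed: 6 (6 lines after 4^1)

4^15 = 1073741824. Using exponentiation by squaring, this requires 6 multiplications. The key idea: if the exponent is even, square the half-power; if odd, multiply by the base once.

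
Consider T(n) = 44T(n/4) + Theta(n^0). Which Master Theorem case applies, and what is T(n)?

Master Theorem for T(n) = 44T(n/4) + O(n^0):

a = 44, b = 4, c = 0
log_b(a) = log_4(44) = 2.7297

Case 1: c = 0 < log_4(44) = 2.7297
T(n) = O(n^(log_4 44))

For T(n) = 44T(n/4) + O(n^0): log_4(44) = 2.7297. This is Case 1 of the Master Theorem (c < log_b(a), work dominated by leaves), giving O(n^(log_4 44)).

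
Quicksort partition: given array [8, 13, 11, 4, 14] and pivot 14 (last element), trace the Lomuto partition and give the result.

Lomuto partition with pivot = 14:

Initial array: [8, 13, 11, 4, 14]

arr[0]=8 <= 14: swap with position 0, array becomes [8, 13, 11, 4, 14]
arr[1]=13 <= 14: swap with position 1, array becomes [8, 13, 11, 4, 14]
arr[2]=11 <= 14: swap with position 2, array becomes [8, 13, 11, 4, 14]
arr[3]=4 <= 14: swap with position 3, array becomes [8, 13, 11, 4, 14]

Place pivot at position 4: [8, 13, 11, 4, 14]
Pivot position: 4

After partitioning with pivot 14, the array becomes [8, 13, 11, 4, 14]. The pivot is placed at index 4. All elements to the left of the pivot are <= 14, and all elements to the right are > 14.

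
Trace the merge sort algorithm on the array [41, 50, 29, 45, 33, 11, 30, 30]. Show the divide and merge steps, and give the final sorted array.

Merge sort trace:

Split: [41, 50, 29, 45, 33, 11, 30, 30] -> [41, 50, 29, 45] and [33, 11, 30, 30]
  Split: [41, 50, 29, 45] -> [41, 50] and [29, 45]
    Split: [41, 50] -> [41] and [50]
    Merge: [41] + [50] -> [41, 50]
    Split: [29, 45] -> [29] and [45]
    Merge: [29] + [45] -> [29, 45]
  Merge: [41, 50] + [29, 45] -> [29, 41, 45, 50]
  Split: [33, 11, 30, 30] -> [33, 11] and [30, 30]
    Split: [33, 11] -> [33] and [11]
    Merge: [33] + [11] -> [11, 33]
    Split: [30, 30] -> [30] and [30]
    Merge: [30] + [30] -> [30, 30]
  Merge: [11, 33] + [30, 30] -> [11, 30, 30, 33]
Merge: [29, 41, 45, 50] + [11, 30, 30, 33] -> [11, 29, 30, 30, 33, 41, 45, 50]

Final sorted array: [11, 29, 30, 30, 33, 41, 45, 50]

The merge sort proceeds by recursively splitting the array and merging sorted halves.
After all merges, the sorted array is [11, 29, 30, 30, 33, 41, 45, 50].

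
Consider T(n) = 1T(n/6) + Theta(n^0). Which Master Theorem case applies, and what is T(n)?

Master Theorem for T(n) = 1T(n/6) + O(n^0):

a = 1, b = 6, c = 0
log_b(a) = log_6(1) = 0.0000

Case 2: c = 0 = log_6(1) = 0.0000
T(n) = O(n^0 log n) = O(log n)

For T(n) = 1T(n/6) + O(n^0): log_6(1) = 0.0000. This is Case 2 of the Master Theorem (c = log_b(a), equal work at all levels), giving O(log n).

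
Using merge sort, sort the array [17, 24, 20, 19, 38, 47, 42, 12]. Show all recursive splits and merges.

Merge sort trace:

Split: [17, 24, 20, 19, 38, 47, 42, 12] -> [17, 24, 20, 19] and [38, 47, 42, 12]
  Split: [17, 24, 20, 19] -> [17, 24] and [20, 19]
    Split: [17, 24] -> [17] and [24]
    Merge: [17] + [24] -> [17, 24]
    Split: [20, 19] -> [20] and [19]
    Merge: [20] + [19] -> [19, 20]
  Merge: [17, 24] + [19, 20] -> [17, 19, 20, 24]
  Split: [38, 47, 42, 12] -> [38, 47] and [42, 12]
    Split: [38, 47] -> [38] and [47]
    Merge: [38] + [47] -> [38, 47]
    Split: [42, 12] -> [42] and [12]
    Merge: [42] + [12] -> [12, 42]
  Merge: [38, 47] + [12, 42] -> [12, 38, 42, 47]
Merge: [17, 19, 20, 24] + [12, 38, 42, 47] -> [12, 17, 19, 20, 24, 38, 42, 47]

Final sorted array: [12, 17, 19, 20, 24, 38, 42, 47]

The merge sort proceeds by recursively splitting the array and merging sorted halves.
After all merges, the sorted array is [12, 17, 19, 20, 24, 38, 42, 47].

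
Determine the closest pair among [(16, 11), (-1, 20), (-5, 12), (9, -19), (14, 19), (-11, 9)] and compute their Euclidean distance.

Computing all pairwise distances among 6 points:

d((16, 11), (-1, 20)) = 19.2354
d((16, 11), (-5, 12)) = 21.0238
d((16, 11), (9, -19)) = 30.8058
d((16, 11), (14, 19)) = 8.2462
d((16, 11), (-11, 9)) = 27.074
d((-1, 20), (-5, 12)) = 8.9443
d((-1, 20), (9, -19)) = 40.2616
d((-1, 20), (14, 19)) = 15.0333
d((-1, 20), (-11, 9)) = 14.8661
d((-5, 12), (9, -19)) = 34.0147
d((-5, 12), (14, 19)) = 20.2485
d((-5, 12), (-11, 9)) = 6.7082 <-- minimum
d((9, -19), (14, 19)) = 38.3275
d((9, -19), (-11, 9)) = 34.4093
d((14, 19), (-11, 9)) = 26.9258

Closest pair: (-5, 12) and (-11, 9) with distance 6.7082

The closest pair is (-5, 12) and (-11, 9) with Euclidean distance 6.7082. For 6 points, brute-force pairwise comparison is shown above. For large n, the divide-and-conquer algorithm (sort by x, recurse on halves, check the dividing strip) achieves O(n log n).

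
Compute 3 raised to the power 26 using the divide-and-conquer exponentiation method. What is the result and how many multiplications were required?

Computing 3^26 by squaring (build up from 3^1; each line after the first costs one multiplication):

3^1 = 3
3^2 = (3^1)^2 = 3^2 = 9
3^3 = 3 * 3^2 = 3 * 9 = 27
3^6 = (3^3)^2 = 27^2 = 729
3^12 = (3^6)^2 = 729^2 = 531441
3^13 = 3 * 3^12 = 3 * 531441 = 1594323
3^26 = (3^13)^2 = 1594323^2 = 2541865828329

Result: 2541865828329
Multiplications needed: 6 (6 lines after 3^1)

3^26 = 2541865828329. Using exponentiation by squaring, this requires 6 multiplications. The key idea: if the exponent is even, square the half-power; if odd, multiply by the base once.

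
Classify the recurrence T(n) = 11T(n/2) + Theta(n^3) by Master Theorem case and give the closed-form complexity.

Master Theorem for T(n) = 11T(n/2) + O(n^3):

a = 11, b = 2, c = 3
log_b(a) = log_2(11) = 3.4594

Case 1: c = 3 < log_2(11) = 3.4594
T(n) = O(n^(log_2 11))

For T(n) = 11T(n/2) + O(n^3): log_2(11) = 3.4594. This is Case 1 of the Master Theorem (c < log_b(a), work dominated by leaves), giving O(n^(log_2 11)).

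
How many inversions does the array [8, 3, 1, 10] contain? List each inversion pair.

Finding inversions in [8, 3, 1, 10]:

(0, 1): arr[0]=8 > arr[1]=3
(0, 2): arr[0]=8 > arr[2]=1
(1, 2): arr[1]=3 > arr[2]=1

Total inversions: 3

The array has 3 inversion(s): (0,1), (0,2), (1,2). Each pair (i,j) satisfies i < j and arr[i] > arr[j].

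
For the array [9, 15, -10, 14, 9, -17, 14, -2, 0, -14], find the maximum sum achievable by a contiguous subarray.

Using Kadane's algorithm on [9, 15, -10, 14, 9, -17, 14, -2, 0, -14]:

Scanning through the array:
Position 1 (value 15): max_ending_here = 24, max_so_far = 24
Position 2 (value -10): max_ending_here = 14, max_so_far = 24
Position 3 (value 14): max_ending_here = 28, max_so_far = 28
Position 4 (value 9): max_ending_here = 37, max_so_far = 37
Position 5 (value -17): max_ending_here = 20, max_so_far = 37
Position 6 (value 14): max_ending_here = 34, max_so_far = 37
Position 7 (value -2): max_ending_here = 32, max_so_far = 37
Position 8 (value 0): max_ending_here = 32, max_so_far = 37
Position 9 (value -14): max_ending_here = 18, max_so_far = 37

Maximum subarray: [9, 15, -10, 14, 9]
Maximum sum: 37

The maximum subarray is [9, 15, -10, 14, 9] with sum 37. This subarray runs from index 0 to index 4.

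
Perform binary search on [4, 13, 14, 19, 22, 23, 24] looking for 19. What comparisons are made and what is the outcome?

Binary search for 19 in [4, 13, 14, 19, 22, 23, 24]:

lo=0, hi=6, mid=3, arr[mid]=19 -> Found target at index 3!

Binary search finds 19 at index 3 after 1 comparisons. The search repeatedly halves the search space by comparing with the middle element.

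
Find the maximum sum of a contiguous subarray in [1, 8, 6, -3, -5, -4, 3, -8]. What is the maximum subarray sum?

Using Kadane's algorithm on [1, 8, 6, -3, -5, -4, 3, -8]:

Scanning through the array:
Position 1 (value 8): max_ending_here = 9, max_so_far = 9
Position 2 (value 6): max_ending_here = 15, max_so_far = 15
Position 3 (value -3): max_ending_here = 12, max_so_far = 15
Position 4 (value -5): max_ending_here = 7, max_so_far = 15
Position 5 (value -4): max_ending_here = 3, max_so_far = 15
Position 6 (value 3): max_ending_here = 6, max_so_far = 15
Position 7 (value -8): max_ending_here = -2, max_so_far = 15

Maximum subarray: [1, 8, 6]
Maximum sum: 15

The maximum subarray is [1, 8, 6] with sum 15. This subarray runs from index 0 to index 2.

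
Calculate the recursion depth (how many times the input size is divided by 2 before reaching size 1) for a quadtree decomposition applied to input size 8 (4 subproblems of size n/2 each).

For divide and conquer with division factor 2:

Problem sizes at each level:
Level 0: 8
Level 1: 4
Level 2: 2
Level 3: 1

The root is level 0 and the size-1 base case is level 3 (the tree spans levels 0 through 3, i.e. 4 levels counting the root), so the depth is the number of divisions: log_2(8) = 3

The recursion tree depth is log_2(8) = 3. At each level, the problem size is divided by 2, so it takes 3 divisions to reduce to a base case of size 1. The algorithm makes 4 recursive calls at each level.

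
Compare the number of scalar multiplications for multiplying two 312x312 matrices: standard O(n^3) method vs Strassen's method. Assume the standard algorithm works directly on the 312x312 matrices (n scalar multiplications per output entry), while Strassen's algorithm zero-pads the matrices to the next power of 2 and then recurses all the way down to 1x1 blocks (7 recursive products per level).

Matrix multiplication for 312x312 matrices:

Strassen's algorithm requires power-of-2 dimensions. Pad 312x312 to 512x512 (next power of 2).

Standard algorithm: 312^3 = 30371328 multiplications
Strassen's algorithm: 7^(log2(512)) = 7^9 = 40353607 multiplications
Difference: 30371328 - 40353607 = -9982279 (Strassen uses MORE here due to padding overhead — for small or just-over-power-of-2 n, padding can outweigh the per-level savings)

Standard: 30371328 multiplications (312^3). Strassen: 40353607 multiplications (7^9, after padding to 512x512). Strassen reduces 8 recursive multiplications to 7 at each level.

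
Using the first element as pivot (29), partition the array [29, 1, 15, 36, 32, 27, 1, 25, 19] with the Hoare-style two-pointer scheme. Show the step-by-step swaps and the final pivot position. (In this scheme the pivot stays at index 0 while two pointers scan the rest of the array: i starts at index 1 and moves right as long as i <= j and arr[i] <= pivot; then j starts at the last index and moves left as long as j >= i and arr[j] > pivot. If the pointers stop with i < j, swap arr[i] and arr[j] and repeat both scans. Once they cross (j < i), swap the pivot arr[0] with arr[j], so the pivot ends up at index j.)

Hoare-style two-pointer partition with pivot = 29:

Initial array: [29, 1, 15, 36, 32, 27, 1, 25, 19]

Pointers start at i = 1, j = 8.
i stops at index 3 (arr[3]=36 > 29), j stops at index 8 (arr[8]=19 <= 29): swap arr[3] and arr[8], array becomes [29, 1, 15, 19, 32, 27, 1, 25, 36]
i stops at index 4 (arr[4]=32 > 29), j stops at index 7 (arr[7]=25 <= 29): swap arr[4] and arr[7], array becomes [29, 1, 15, 19, 25, 27, 1, 32, 36]
i ends at 7, j ends at 6: the pointers have crossed (j < i), so scanning stops.

Swap pivot arr[0] with arr[6] to place pivot at position 6: [1, 1, 15, 19, 25, 27, 29, 32, 36]
Pivot position: 6

After partitioning with pivot 29, the array becomes [1, 1, 15, 19, 25, 27, 29, 32, 36]. The pivot is placed at index 6. All elements to the left of the pivot are <= 29, and all elements to the right are > 29.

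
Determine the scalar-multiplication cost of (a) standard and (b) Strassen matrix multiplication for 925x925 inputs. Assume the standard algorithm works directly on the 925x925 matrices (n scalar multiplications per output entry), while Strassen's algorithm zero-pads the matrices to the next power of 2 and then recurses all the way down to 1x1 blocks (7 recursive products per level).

Matrix multiplication for 925x925 matrices:

Strassen's algorithm requires power-of-2 dimensions. Pad 925x925 to 1024x1024 (next power of 2).

Standard algorithm: 925^3 = 791453125 multiplications
Strassen's algorithm: 7^(log2(1024)) = 7^10 = 282475249 multiplications
Savings: 791453125 - 282475249 = 508977876 multiplications

Standard: 791453125 multiplications (925^3). Strassen: 282475249 multiplications (7^10, after padding to 1024x1024). Strassen reduces 8 recursive multiplications to 7 at each level.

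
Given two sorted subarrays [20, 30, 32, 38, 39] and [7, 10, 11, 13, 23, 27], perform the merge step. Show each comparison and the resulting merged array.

Merging process:

Compare 20 vs 7: take 7 from right. Merged: [7]
Compare 20 vs 10: take 10 from right. Merged: [7, 10]
Compare 20 vs 11: take 11 from right. Merged: [7, 10, 11]
Compare 20 vs 13: take 13 from right. Merged: [7, 10, 11, 13]
Compare 20 vs 23: take 20 from left. Merged: [7, 10, 11, 13, 20]
Compare 30 vs 23: take 23 from right. Merged: [7, 10, 11, 13, 20, 23]
Compare 30 vs 27: take 27 from right. Merged: [7, 10, 11, 13, 20, 23, 27]
Append remaining from left: [30, 32, 38, 39]. Merged: [7, 10, 11, 13, 20, 23, 27, 30, 32, 38, 39]

Final merged array: [7, 10, 11, 13, 20, 23, 27, 30, 32, 38, 39]
Total comparisons: 7

The merged array is [7, 10, 11, 13, 20, 23, 27, 30, 32, 38, 39], requiring 7 comparisons. The merge step runs in O(n) time where n is the total number of elements.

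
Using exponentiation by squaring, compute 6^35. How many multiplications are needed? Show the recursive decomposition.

Computing 6^35 by squaring (build up from 6^1; each line after the first costs one multiplication):

6^1 = 6
6^2 = (6^1)^2 = 6^2 = 36
6^4 = (6^2)^2 = 36^2 = 1296
6^8 = (6^4)^2 = 1296^2 = 1679616
6^16 = (6^8)^2 = 1679616^2 = 2821109907456
6^17 = 6 * 6^16 = 6 * 2821109907456 = 16926659444736
6^34 = (6^17)^2 = 16926659444736^2 = 286511799958070431838109696
6^35 = 6 * 6^34 = 6 * 286511799958070431838109696 = 1719070799748422591028658176

Result: 1719070799748422591028658176
Multiplications needed: 7 (7 lines after 6^1)

6^35 = 1719070799748422591028658176. Using exponentiation by squaring, this requires 7 multiplications. The key idea: if the exponent is even, square the half-power; if odd, multiply by the base once.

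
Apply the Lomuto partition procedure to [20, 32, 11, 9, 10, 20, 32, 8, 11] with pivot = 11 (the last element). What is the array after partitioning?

Lomuto partition with pivot = 11:

Initial array: [20, 32, 11, 9, 10, 20, 32, 8, 11]

arr[0]=20 > 11: no swap
arr[1]=32 > 11: no swap
arr[2]=11 <= 11: swap with position 0, array becomes [11, 32, 20, 9, 10, 20, 32, 8, 11]
arr[3]=9 <= 11: swap with position 1, array becomes [11, 9, 20, 32, 10, 20, 32, 8, 11]
arr[4]=10 <= 11: swap with position 2, array becomes [11, 9, 10, 32, 20, 20, 32, 8, 11]
arr[5]=20 > 11: no swap
arr[6]=32 > 11: no swap
arr[7]=8 <= 11: swap with position 3, array becomes [11, 9, 10, 8, 20, 20, 32, 32, 11]

Place pivot at position 4: [11, 9, 10, 8, 11, 20, 32, 32, 20]
Pivot position: 4

After partitioning with pivot 11, the array becomes [11, 9, 10, 8, 11, 20, 32, 32, 20]. The pivot is placed at index 4. All elements to the left of the pivot are <= 11, and all elements to the right are > 11.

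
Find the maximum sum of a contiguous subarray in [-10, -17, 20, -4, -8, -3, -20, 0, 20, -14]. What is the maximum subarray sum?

Using Kadane's algorithm on [-10, -17, 20, -4, -8, -3, -20, 0, 20, -14]:

Scanning through the array:
Position 1 (value -17): max_ending_here = -17, max_so_far = -10
Position 2 (value 20): max_ending_here = 20, max_so_far = 20
Position 3 (value -4): max_ending_here = 16, max_so_far = 20
Position 4 (value -8): max_ending_here = 8, max_so_far = 20
Position 5 (value -3): max_ending_here = 5, max_so_far = 20
Position 6 (value -20): max_ending_here = -15, max_so_far = 20
Position 7 (value 0): max_ending_here = 0, max_so_far = 20
Position 8 (value 20): max_ending_here = 20, max_so_far = 20
Position 9 (value -14): max_ending_here = 6, max_so_far = 20

Maximum subarray: [20]
Maximum sum: 20

The maximum subarray is [20] with sum 20. This subarray runs from index 2 to index 2.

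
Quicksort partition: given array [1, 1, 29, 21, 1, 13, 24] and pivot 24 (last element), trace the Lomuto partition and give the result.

Lomuto partition with pivot = 24:

Initial array: [1, 1, 29, 21, 1, 13, 24]

arr[0]=1 <= 24: swap with position 0, array becomes [1, 1, 29, 21, 1, 13, 24]
arr[1]=1 <= 24: swap with position 1, array becomes [1, 1, 29, 21, 1, 13, 24]
arr[2]=29 > 24: no swap
arr[3]=21 <= 24: swap with position 2, array becomes [1, 1, 21, 29, 1, 13, 24]
arr[4]=1 <= 24: swap with position 3, array becomes [1, 1, 21, 1, 29, 13, 24]
arr[5]=13 <= 24: swap with position 4, array becomes [1, 1, 21, 1, 13, 29, 24]

Place pivot at position 5: [1, 1, 21, 1, 13, 24, 29]
Pivot position: 5

After partitioning with pivot 24, the array becomes [1, 1, 21, 1, 13, 24, 29]. The pivot is placed at index 5. All elements to the left of the pivot are <= 24, and all elements to the right are > 24.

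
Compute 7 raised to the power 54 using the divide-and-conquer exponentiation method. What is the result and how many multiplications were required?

Computing 7^54 by squaring (build up from 7^1; each line after the first costs one multiplication):

7^1 = 7
7^2 = (7^1)^2 = 7^2 = 49
7^3 = 7 * 7^2 = 7 * 49 = 343
7^6 = (7^3)^2 = 343^2 = 117649
7^12 = (7^6)^2 = 117649^2 = 13841287201
7^13 = 7 * 7^12 = 7 * 13841287201 = 96889010407
7^26 = (7^13)^2 = 96889010407^2 = 9387480337647754305649
7^27 = 7 * 7^26 = 7 * 9387480337647754305649 = 65712362363534280139543
7^54 = (7^27)^2 = 65712362363534280139543^2 = 4318114567396436564035293097707728087552248849

Result: 4318114567396436564035293097707728087552248849
Multiplications needed: 8 (8 lines after 7^1)

7^54 = 4318114567396436564035293097707728087552248849. Using exponentiation by squaring, this requires 8 multiplications. The key idea: if the exponent is even, square the half-power; if odd, multiply by the base once.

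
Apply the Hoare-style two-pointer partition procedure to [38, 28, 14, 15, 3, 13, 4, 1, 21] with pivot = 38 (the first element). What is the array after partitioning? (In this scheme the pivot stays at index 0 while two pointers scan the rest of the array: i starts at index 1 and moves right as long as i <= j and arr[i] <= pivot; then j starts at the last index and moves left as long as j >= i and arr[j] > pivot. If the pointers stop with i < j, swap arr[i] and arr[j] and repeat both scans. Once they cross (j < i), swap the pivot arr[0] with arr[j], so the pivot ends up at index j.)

Hoare-style two-pointer partition with pivot = 38:

Initial array: [38, 28, 14, 15, 3, 13, 4, 1, 21]

Pointers start at i = 1, j = 8.
i ends at 9, j ends at 8: the pointers have crossed (j < i), so scanning stops.

Swap pivot arr[0] with arr[8] to place pivot at position 8: [21, 28, 14, 15, 3, 13, 4, 1, 38]
Pivot position: 8

After partitioning with pivot 38, the array becomes [21, 28, 14, 15, 3, 13, 4, 1, 38]. The pivot is placed at index 8. All elements to the left of the pivot are <= 38, and all elements to the right are > 38.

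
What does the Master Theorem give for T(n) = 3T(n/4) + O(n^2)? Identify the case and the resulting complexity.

Master Theorem for T(n) = 3T(n/4) + O(n^2):

a = 3, b = 4, c = 2
log_b(a) = log_4(3) = 0.7925

Case 3: c = 2 > log_4(3) = 0.7925
T(n) = O(n^2) = O(n^2)

For T(n) = 3T(n/4) + O(n^2): log_4(3) = 0.7925. This is Case 3 of the Master Theorem (c > log_b(a), work dominated by root), giving O(n^2).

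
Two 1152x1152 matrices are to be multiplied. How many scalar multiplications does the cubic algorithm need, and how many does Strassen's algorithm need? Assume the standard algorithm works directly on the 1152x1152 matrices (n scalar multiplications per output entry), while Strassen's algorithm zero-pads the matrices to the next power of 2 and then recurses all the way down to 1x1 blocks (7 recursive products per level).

Matrix multiplication for 1152x1152 matrices:

Strassen's algorithm requires power-of-2 dimensions. Pad 1152x1152 to 2048x2048 (next power of 2).

Standard algorithm: 1152^3 = 1528823808 multiplications
Strassen's algorithm: 7^(log2(2048)) = 7^11 = 1977326743 multiplications
Difference: 1528823808 - 1977326743 = -448502935 (Strassen uses MORE here due to padding overhead — for small or just-over-power-of-2 n, padding can outweigh the per-level savings)

Standard: 1528823808 multiplications (1152^3). Strassen: 1977326743 multiplications (7^11, after padding to 2048x2048). Strassen reduces 8 recursive multiplications to 7 at each level.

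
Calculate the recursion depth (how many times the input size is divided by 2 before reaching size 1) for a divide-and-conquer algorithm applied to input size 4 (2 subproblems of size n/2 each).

For divide and conquer with division factor 2:

Problem sizes at each level:
Level 0: 4
Level 1: 2
Level 2: 1

The root is level 0 and the size-1 base case is level 2 (the tree spans levels 0 through 2, i.e. 3 levels counting the root), so the depth is the number of divisions: log_2(4) = 2

The recursion tree depth is log_2(4) = 2. At each level, the problem size is divided by 2, so it takes 2 divisions to reduce to a base case of size 1. The algorithm makes 2 recursive calls at each level.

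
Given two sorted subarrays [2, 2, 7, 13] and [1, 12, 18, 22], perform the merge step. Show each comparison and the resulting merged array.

Merging process:

Compare 2 vs 1: take 1 from right. Merged: [1]
Compare 2 vs 12: take 2 from left. Merged: [1, 2]
Compare 2 vs 12: take 2 from left. Merged: [1, 2, 2]
Compare 7 vs 12: take 7 from left. Merged: [1, 2, 2, 7]
Compare 13 vs 12: take 12 from right. Merged: [1, 2, 2, 7, 12]
Compare 13 vs 18: take 13 from left. Merged: [1, 2, 2, 7, 12, 13]
Append remaining from right: [18, 22]. Merged: [1, 2, 2, 7, 12, 13, 18, 22]

Final merged array: [1, 2, 2, 7, 12, 13, 18, 22]
Total comparisons: 6

The merged array is [1, 2, 2, 7, 12, 13, 18, 22], requiring 6 comparisons. The merge step runs in O(n) time where n is the total number of elements.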